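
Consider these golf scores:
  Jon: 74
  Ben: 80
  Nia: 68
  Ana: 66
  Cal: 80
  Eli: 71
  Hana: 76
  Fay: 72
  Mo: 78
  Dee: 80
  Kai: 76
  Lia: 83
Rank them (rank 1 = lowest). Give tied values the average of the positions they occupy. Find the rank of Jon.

Sorted (ascending): 66, 68, 71, 72, 74, 76, 76, 78, 80, 80, 80, 83
The 2 values of 76 occupy positions 6–7 → average rank (6+7)/2 = 6.5.
The 3 values of 80 occupy positions 9–11 → average rank 10.
Jon has value 74 → rank 5.

5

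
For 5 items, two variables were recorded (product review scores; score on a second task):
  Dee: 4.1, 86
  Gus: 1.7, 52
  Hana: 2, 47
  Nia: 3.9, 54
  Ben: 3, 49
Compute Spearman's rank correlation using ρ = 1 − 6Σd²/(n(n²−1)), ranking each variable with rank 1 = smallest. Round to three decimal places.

Ranks of variable 1: 5, 1, 2, 4, 3
Ranks of variable 2: 5, 3, 1, 4, 2
d = r₁ − r₂: 0, -2, 1, 0, 1
d²: 0, 4, 1, 0, 1; Σd² = 6
ρ = 1 − 6·6/(5·24) = 1 − 36/120 = 0.700

0.700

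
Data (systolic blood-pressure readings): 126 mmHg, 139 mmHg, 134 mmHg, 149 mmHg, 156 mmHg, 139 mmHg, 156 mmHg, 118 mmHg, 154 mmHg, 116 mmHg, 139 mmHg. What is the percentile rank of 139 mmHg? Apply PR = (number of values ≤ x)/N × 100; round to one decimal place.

63.6

N = 11.
Strictly below 139: 4. Equal to 139: 3.
PR = 7/11 × 100 = 63.6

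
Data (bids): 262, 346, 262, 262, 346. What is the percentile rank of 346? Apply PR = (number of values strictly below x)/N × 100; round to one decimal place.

60.0

N = 5.
Strictly below 346: 3. Equal to 346: 2.
PR = 3/5 × 100 = 60.0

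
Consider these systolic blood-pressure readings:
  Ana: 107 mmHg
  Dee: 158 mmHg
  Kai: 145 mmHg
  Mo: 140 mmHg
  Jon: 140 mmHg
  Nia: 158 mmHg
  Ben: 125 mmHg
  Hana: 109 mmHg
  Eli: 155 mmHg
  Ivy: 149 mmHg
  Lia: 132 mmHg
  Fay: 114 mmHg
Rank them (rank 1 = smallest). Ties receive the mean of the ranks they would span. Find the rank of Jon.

6.5

Sorted (ascending): 107, 109, 114, 125, 132, 140, 140, 145, 149, 155, 158, 158
The 2 values of 140 occupy positions 6–7 → average rank (6+7)/2 = 6.5.
The 2 values of 158 occupy positions 11–12 → average rank (11+12)/2 = 11.5.
Jon has value 140 mmHg → rank 6.5.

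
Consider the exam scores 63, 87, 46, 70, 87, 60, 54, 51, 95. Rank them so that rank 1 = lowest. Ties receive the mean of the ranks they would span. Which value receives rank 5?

63

Sorted (ascending): 46, 51, 54, 60, 63, 70, 87, 87, 95
The 2 values of 87 occupy positions 7–8 → average rank (7+8)/2 = 7.5.
Rank 5 → value 63.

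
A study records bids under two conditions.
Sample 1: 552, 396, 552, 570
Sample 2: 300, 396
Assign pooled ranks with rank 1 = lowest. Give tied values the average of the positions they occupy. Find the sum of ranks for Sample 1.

Sorted (ascending): 300, 396, 396, 552, 552, 570
The 2 values of 396 occupy positions 2–3 → average rank (2+3)/2 = 2.5.
The 2 values of 552 occupy positions 4–5 → average rank (4+5)/2 = 4.5.
Sample 1 values → pooled ranks: 552→4.5, 396→2.5, 552→4.5, 570→6
Rank sum = 4.5 + 2.5 + 4.5 + 6 = 17.5

17.5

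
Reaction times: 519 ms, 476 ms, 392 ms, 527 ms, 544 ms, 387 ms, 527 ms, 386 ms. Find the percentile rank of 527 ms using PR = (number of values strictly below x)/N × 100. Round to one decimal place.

N = 8.
Strictly below 527: 5. Equal to 527: 2.
PR = 5/8 × 100 = 62.5

62.5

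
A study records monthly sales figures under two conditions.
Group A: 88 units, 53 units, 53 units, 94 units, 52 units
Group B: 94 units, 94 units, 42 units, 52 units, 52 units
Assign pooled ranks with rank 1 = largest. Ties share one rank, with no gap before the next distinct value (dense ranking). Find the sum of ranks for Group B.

Sorted (descending): 94, 94, 94, 88, 53, 53, 52, 52, 52, 42
The 3 values of 94 share dense rank 1.
The 2 values of 53 share dense rank 3.
The 3 values of 52 share dense rank 4.
Remaining distinct values take the next consecutive integers.
Group B values → pooled ranks: 94→1, 94→1, 42→5, 52→4, 52→4
Rank sum = 1 + 1 + 5 + 4 + 4 = 15

15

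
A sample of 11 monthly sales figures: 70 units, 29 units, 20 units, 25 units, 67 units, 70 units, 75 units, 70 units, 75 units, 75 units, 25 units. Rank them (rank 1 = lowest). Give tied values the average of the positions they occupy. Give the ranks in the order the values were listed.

Sorted (ascending): 20, 25, 25, 29, 67, 70, 70, 70, 75, 75, 75
The 2 values of 25 occupy positions 2–3 → average rank (2+3)/2 = 2.5.
The 3 values of 70 occupy positions 6–8 → average rank 7.
The 3 values of 75 occupy positions 9–11 → average rank 10.

7, 4, 1, 2.5, 5, 7, 10, 7, 10, 10, 2.5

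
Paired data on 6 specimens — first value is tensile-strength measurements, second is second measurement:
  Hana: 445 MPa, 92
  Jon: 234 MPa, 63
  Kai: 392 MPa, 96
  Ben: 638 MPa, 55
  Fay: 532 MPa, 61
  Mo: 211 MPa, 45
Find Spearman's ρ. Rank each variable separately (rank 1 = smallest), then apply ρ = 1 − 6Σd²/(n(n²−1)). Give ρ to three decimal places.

0.029

Ranks of variable 1: 4, 2, 3, 6, 5, 1
Ranks of variable 2: 5, 4, 6, 2, 3, 1
d = r₁ − r₂: -1, -2, -3, 4, 2, 0
d²: 1, 4, 9, 16, 4, 0; Σd² = 34
ρ = 1 − 6·34/(6·35) = 1 − 204/210 = 0.029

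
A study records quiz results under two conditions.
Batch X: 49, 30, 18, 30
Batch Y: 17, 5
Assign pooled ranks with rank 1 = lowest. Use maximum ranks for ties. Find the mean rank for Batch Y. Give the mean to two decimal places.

Sorted (ascending): 5, 17, 18, 30, 30, 49
The 2 values of 30 occupy positions 4–5 → each gets rank 5.
Batch Y values → pooled ranks: 17→2, 5→1
Mean rank = (2 + 1) / 2 = 1.50

1.50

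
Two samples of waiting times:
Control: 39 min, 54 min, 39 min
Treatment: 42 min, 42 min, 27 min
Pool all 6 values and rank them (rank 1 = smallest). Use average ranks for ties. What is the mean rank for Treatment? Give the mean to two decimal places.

3.33

Sorted (ascending): 27, 39, 39, 42, 42, 54
The 2 values of 39 occupy positions 2–3 → average rank (2+3)/2 = 2.5.
The 2 values of 42 occupy positions 4–5 → average rank (4+5)/2 = 4.5.
Treatment values → pooled ranks: 42→4.5, 42→4.5, 27→1
Mean rank = (4.5 + 4.5 + 1) / 3 = 3.33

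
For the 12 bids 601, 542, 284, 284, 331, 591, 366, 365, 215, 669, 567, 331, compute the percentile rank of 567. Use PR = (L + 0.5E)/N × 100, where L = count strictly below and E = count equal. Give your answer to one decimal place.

70.8

N = 12.
Strictly below 567: 8. Equal to 567: 1.
PR = (8 + 0.5·1)/12 × 100 = 70.8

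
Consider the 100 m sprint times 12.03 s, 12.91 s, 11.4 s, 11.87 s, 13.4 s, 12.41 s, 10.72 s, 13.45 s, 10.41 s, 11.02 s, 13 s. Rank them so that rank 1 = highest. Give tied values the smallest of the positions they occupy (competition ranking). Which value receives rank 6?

Sorted (descending): 13.45, 13.4, 13, 12.91, 12.41, 12.03, 11.87, 11.4, 11.02, 10.72, 10.41
No ties — each value takes its position as its rank.
Rank 6 → value 12.03.

12.03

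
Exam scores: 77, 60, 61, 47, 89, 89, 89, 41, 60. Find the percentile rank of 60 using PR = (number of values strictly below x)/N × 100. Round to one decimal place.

22.2

N = 9.
Strictly below 60: 2. Equal to 60: 2.
PR = 2/9 × 100 = 22.2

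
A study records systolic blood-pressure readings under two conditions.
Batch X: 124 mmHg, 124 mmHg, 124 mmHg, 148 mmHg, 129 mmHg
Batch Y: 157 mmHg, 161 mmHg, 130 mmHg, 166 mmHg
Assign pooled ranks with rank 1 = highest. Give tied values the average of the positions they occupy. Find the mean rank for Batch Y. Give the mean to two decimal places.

2.75

Sorted (descending): 166, 161, 157, 148, 130, 129, 124, 124, 124
The 3 values of 124 occupy positions 7–9 → average rank 8.
Batch Y values → pooled ranks: 157→3, 161→2, 130→5, 166→1
Mean rank = (3 + 2 + 5 + 1) / 4 = 2.75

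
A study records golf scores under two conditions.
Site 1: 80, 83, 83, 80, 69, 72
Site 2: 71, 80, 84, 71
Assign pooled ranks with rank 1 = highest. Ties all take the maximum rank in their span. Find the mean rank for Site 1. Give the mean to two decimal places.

5.83

Sorted (descending): 84, 83, 83, 80, 80, 80, 72, 71, 71, 69
The 2 values of 83 occupy positions 2–3 → each gets rank 3.
The 3 values of 80 occupy positions 4–6 → each gets rank 6.
The 2 values of 71 occupy positions 8–9 → each gets rank 9.
Site 1 values → pooled ranks: 80→6, 83→3, 83→3, 80→6, 69→10, 72→7
Mean rank = (6 + 3 + 3 + 6 + 10 + 7) / 6 = 5.83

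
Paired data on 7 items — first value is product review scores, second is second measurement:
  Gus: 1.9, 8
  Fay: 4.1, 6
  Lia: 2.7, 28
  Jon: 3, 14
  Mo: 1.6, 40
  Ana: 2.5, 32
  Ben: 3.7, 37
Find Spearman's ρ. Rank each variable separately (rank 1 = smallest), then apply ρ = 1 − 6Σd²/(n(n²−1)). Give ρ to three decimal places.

Ranks of variable 1: 2, 7, 4, 5, 1, 3, 6
Ranks of variable 2: 2, 1, 4, 3, 7, 5, 6
d = r₁ − r₂: 0, 6, 0, 2, -6, -2, 0
d²: 0, 36, 0, 4, 36, 4, 0; Σd² = 80
ρ = 1 − 6·80/(7·48) = 1 − 480/336 = -0.429

-0.429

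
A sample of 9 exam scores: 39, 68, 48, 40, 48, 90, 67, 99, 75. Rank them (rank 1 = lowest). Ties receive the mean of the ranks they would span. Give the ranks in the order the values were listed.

Sorted (ascending): 39, 40, 48, 48, 67, 68, 75, 90, 99
The 2 values of 48 occupy positions 3–4 → average rank (3+4)/2 = 3.5.

1, 6, 3.5, 2, 3.5, 8, 5, 9, 7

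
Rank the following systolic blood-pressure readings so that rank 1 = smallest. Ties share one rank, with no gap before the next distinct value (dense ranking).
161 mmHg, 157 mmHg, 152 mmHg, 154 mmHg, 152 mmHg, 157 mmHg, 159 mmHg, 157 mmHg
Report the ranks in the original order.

Sorted (ascending): 152, 152, 154, 157, 157, 157, 159, 161
The 2 values of 152 share dense rank 1.
The 3 values of 157 share dense rank 3.
Remaining distinct values take the next consecutive integers.

5, 3, 1, 2, 1, 3, 4, 3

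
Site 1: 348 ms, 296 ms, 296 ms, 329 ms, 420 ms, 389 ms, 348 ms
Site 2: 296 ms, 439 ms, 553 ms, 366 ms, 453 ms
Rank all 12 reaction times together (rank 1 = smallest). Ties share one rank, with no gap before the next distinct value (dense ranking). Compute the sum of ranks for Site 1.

21

Sorted (ascending): 296, 296, 296, 329, 348, 348, 366, 389, 420, 439, 453, 553
The 3 values of 296 share dense rank 1.
The 2 values of 348 share dense rank 3.
Remaining distinct values take the next consecutive integers.
Site 1 values → pooled ranks: 348→3, 296→1, 296→1, 329→2, 420→6, 389→5, 348→3
Rank sum = 3 + 1 + 1 + 2 + 6 + 5 + 3 = 21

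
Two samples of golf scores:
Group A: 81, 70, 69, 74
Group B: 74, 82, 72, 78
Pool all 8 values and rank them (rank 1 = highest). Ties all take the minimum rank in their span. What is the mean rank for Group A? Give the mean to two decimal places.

Sorted (descending): 82, 81, 78, 74, 74, 72, 70, 69
The 2 values of 74 occupy positions 4–5 → each gets rank 4.
Group A values → pooled ranks: 81→2, 70→7, 69→8, 74→4
Mean rank = (2 + 7 + 8 + 4) / 4 = 5.25

5.25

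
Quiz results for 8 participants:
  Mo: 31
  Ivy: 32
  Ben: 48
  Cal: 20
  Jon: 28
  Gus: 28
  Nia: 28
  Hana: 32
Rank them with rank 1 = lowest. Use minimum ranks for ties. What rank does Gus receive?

Sorted (ascending): 20, 28, 28, 28, 31, 32, 32, 48
The 3 values of 28 occupy positions 2–4 → each gets rank 2.
The 2 values of 32 occupy positions 6–7 → each gets rank 6.
Gus has value 28 → rank 2.

2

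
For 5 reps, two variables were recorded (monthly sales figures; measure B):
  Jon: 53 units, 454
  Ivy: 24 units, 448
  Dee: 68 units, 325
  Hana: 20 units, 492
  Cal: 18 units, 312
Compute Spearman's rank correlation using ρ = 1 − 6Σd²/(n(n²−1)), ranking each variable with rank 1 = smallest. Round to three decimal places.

0.100

Ranks of variable 1: 4, 3, 5, 2, 1
Ranks of variable 2: 4, 3, 2, 5, 1
d = r₁ − r₂: 0, 0, 3, -3, 0
d²: 0, 0, 9, 9, 0; Σd² = 18
ρ = 1 − 6·18/(5·24) = 1 − 108/120 = 0.100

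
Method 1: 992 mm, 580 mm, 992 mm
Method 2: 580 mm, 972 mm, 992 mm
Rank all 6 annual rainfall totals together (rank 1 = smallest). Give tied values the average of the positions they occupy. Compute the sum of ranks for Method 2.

Sorted (ascending): 580, 580, 972, 992, 992, 992
The 2 values of 580 occupy positions 1–2 → average rank (1+2)/2 = 1.5.
The 3 values of 992 occupy positions 4–6 → average rank 5.
Method 2 values → pooled ranks: 580→1.5, 972→3, 992→5
Rank sum = 1.5 + 3 + 5 = 9.5

9.5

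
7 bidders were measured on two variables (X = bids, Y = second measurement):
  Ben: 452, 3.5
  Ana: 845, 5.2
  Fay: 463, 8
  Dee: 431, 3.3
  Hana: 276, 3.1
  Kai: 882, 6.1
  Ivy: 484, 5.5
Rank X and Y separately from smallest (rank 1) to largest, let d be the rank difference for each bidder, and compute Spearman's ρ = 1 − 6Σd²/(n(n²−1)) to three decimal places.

Ranks of variable 1: 3, 6, 4, 2, 1, 7, 5
Ranks of variable 2: 3, 4, 7, 2, 1, 6, 5
d = r₁ − r₂: 0, 2, -3, 0, 0, 1, 0
d²: 0, 4, 9, 0, 0, 1, 0; Σd² = 14
ρ = 1 − 6·14/(7·48) = 1 − 84/336 = 0.750

0.750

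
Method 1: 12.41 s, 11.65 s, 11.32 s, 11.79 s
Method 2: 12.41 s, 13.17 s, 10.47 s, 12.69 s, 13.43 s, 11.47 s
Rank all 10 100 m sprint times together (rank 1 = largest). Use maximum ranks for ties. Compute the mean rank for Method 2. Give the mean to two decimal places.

Sorted (descending): 13.43, 13.17, 12.69, 12.41, 12.41, 11.79, 11.65, 11.47, 11.32, 10.47
The 2 values of 12.41 occupy positions 4–5 → each gets rank 5.
Method 2 values → pooled ranks: 12.41→5, 13.17→2, 10.47→10, 12.69→3, 13.43→1, 11.47→8
Mean rank = (5 + 2 + 10 + 3 + 1 + 8) / 6 = 4.83

4.83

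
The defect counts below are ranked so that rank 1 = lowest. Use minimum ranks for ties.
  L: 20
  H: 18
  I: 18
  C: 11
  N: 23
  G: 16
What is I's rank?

3

Sorted (ascending): 11, 16, 18, 18, 20, 23
The 2 values of 18 occupy positions 3–4 → each gets rank 3.
I has value 18 → rank 3.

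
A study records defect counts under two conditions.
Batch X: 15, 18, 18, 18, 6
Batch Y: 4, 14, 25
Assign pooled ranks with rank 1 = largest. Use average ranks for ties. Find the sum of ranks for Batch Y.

Sorted (descending): 25, 18, 18, 18, 15, 14, 6, 4
The 3 values of 18 occupy positions 2–4 → average rank 3.
Batch Y values → pooled ranks: 4→8, 14→6, 25→1
Rank sum = 8 + 6 + 1 = 15

15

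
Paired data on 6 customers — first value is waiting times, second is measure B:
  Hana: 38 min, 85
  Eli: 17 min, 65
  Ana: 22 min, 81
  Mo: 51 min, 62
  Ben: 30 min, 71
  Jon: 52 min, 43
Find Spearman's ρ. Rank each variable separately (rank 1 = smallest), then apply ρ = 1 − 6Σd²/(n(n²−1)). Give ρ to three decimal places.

Ranks of variable 1: 4, 1, 2, 5, 3, 6
Ranks of variable 2: 6, 3, 5, 2, 4, 1
d = r₁ − r₂: -2, -2, -3, 3, -1, 5
d²: 4, 4, 9, 9, 1, 25; Σd² = 52
ρ = 1 − 6·52/(6·35) = 1 − 312/210 = -0.486

-0.486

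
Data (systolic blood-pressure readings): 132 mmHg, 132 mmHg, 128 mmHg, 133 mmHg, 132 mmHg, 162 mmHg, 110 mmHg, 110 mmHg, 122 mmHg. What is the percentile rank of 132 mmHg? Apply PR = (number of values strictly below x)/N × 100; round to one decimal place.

N = 9.
Strictly below 132: 4. Equal to 132: 3.
PR = 4/9 × 100 = 44.4

44.4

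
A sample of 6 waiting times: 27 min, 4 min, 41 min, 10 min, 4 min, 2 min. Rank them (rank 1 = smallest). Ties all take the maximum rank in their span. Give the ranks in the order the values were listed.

5, 3, 6, 4, 3, 1

Sorted (ascending): 2, 4, 4, 10, 27, 41
The 2 values of 4 occupy positions 2–3 → each gets rank 3.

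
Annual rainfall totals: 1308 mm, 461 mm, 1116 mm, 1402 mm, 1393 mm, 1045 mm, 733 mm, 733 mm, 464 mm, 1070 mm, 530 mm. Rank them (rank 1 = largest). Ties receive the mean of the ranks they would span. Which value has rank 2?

Sorted (descending): 1402, 1393, 1308, 1116, 1070, 1045, 733, 733, 530, 464, 461
The 2 values of 733 occupy positions 7–8 → average rank (7+8)/2 = 7.5.
Rank 2 → value 1393.

1393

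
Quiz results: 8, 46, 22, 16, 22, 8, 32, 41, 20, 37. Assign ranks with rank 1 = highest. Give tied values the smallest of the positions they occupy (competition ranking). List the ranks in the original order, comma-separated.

9, 1, 5, 8, 5, 9, 4, 2, 7, 3

Sorted (descending): 46, 41, 37, 32, 22, 22, 20, 16, 8, 8
The 2 values of 22 occupy positions 5–6 → each gets rank 5.
The 2 values of 8 occupy positions 9–10 → each gets rank 9.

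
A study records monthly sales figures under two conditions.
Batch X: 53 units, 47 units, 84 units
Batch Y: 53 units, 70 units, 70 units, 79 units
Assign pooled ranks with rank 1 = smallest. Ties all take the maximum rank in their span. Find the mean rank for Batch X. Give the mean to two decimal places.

3.67

Sorted (ascending): 47, 53, 53, 70, 70, 79, 84
The 2 values of 53 occupy positions 2–3 → each gets rank 3.
The 2 values of 70 occupy positions 4–5 → each gets rank 5.
Batch X values → pooled ranks: 53→3, 47→1, 84→7
Mean rank = (3 + 1 + 7) / 3 = 3.67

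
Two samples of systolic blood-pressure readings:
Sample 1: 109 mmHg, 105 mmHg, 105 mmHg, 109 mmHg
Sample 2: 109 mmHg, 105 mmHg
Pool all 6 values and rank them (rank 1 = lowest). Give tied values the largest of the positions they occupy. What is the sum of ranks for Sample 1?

Sorted (ascending): 105, 105, 105, 109, 109, 109
The 3 values of 105 occupy positions 1–3 → each gets rank 3.
The 3 values of 109 occupy positions 4–6 → each gets rank 6.
Sample 1 values → pooled ranks: 109→6, 105→3, 105→3, 109→6
Rank sum = 6 + 3 + 3 + 6 = 18

18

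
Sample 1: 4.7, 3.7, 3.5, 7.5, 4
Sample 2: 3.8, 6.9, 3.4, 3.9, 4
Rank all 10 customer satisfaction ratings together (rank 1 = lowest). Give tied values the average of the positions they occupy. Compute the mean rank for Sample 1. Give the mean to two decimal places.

Sorted (ascending): 3.4, 3.5, 3.7, 3.8, 3.9, 4, 4, 4.7, 6.9, 7.5
The 2 values of 4 occupy positions 6–7 → average rank (6+7)/2 = 6.5.
Sample 1 values → pooled ranks: 4.7→8, 3.7→3, 3.5→2, 7.5→10, 4→6.5
Mean rank = (8 + 3 + 2 + 10 + 6.5) / 5 = 5.90

5.90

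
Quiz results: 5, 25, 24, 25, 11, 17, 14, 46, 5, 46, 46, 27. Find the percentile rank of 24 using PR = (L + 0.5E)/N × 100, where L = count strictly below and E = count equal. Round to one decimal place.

N = 12.
Strictly below 24: 5. Equal to 24: 1.
PR = (5 + 0.5·1)/12 × 100 = 45.8

45.8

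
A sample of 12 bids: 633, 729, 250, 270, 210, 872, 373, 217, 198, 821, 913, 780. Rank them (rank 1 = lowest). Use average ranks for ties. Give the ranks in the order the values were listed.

Sorted (ascending): 198, 210, 217, 250, 270, 373, 633, 729, 780, 821, 872, 913
No ties — each value takes its position as its rank.

7, 8, 4, 5, 2, 11, 6, 3, 1, 10, 12, 9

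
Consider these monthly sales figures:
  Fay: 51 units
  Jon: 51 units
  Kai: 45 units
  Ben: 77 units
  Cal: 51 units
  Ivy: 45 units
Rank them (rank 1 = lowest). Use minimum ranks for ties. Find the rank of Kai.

Sorted (ascending): 45, 45, 51, 51, 51, 77
The 2 values of 45 occupy positions 1–2 → each gets rank 1.
The 3 values of 51 occupy positions 3–5 → each gets rank 3.
Kai has value 45 units → rank 1.

1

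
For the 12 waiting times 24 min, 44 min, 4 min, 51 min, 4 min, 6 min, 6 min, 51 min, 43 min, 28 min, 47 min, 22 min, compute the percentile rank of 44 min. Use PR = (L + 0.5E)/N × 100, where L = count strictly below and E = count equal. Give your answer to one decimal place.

70.8

N = 12.
Strictly below 44: 8. Equal to 44: 1.
PR = (8 + 0.5·1)/12 × 100 = 70.8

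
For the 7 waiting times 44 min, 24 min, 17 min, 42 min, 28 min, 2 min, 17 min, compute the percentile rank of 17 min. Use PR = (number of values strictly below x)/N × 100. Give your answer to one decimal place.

14.3

N = 7.
Strictly below 17: 1. Equal to 17: 2.
PR = 1/7 × 100 = 14.3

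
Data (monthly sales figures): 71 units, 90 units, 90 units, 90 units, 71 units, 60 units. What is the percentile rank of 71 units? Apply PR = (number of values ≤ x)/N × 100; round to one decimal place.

50.0

N = 6.
Strictly below 71: 1. Equal to 71: 2.
PR = 3/6 × 100 = 50.0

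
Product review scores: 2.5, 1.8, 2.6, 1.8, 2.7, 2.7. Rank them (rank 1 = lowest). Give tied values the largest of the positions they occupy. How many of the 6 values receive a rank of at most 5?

4

Sorted (ascending): 1.8, 1.8, 2.5, 2.6, 2.7, 2.7
The 2 values of 1.8 occupy positions 1–2 → each gets rank 2.
The 2 values of 2.7 occupy positions 5–6 → each gets rank 6.
Ranks ≤ 5: {2, 2, 3, 4} → 4 values.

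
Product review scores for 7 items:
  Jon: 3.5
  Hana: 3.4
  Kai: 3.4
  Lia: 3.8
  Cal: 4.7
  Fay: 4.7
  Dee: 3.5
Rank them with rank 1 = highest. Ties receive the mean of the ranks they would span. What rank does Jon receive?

4.5

Sorted (descending): 4.7, 4.7, 3.8, 3.5, 3.5, 3.4, 3.4
The 2 values of 4.7 occupy positions 1–2 → average rank (1+2)/2 = 1.5.
The 2 values of 3.5 occupy positions 4–5 → average rank (4+5)/2 = 4.5.
The 2 values of 3.4 occupy positions 6–7 → average rank (6+7)/2 = 6.5.
Jon has value 3.5 → rank 4.5.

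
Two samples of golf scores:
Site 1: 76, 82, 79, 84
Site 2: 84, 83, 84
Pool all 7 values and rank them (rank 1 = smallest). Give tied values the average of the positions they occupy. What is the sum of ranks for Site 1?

Sorted (ascending): 76, 79, 82, 83, 84, 84, 84
The 3 values of 84 occupy positions 5–7 → average rank 6.
Site 1 values → pooled ranks: 76→1, 82→3, 79→2, 84→6
Rank sum = 1 + 3 + 2 + 6 = 12

12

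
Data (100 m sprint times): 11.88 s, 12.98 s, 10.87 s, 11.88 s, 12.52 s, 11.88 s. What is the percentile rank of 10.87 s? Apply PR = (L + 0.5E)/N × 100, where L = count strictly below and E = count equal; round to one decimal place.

N = 6.
Strictly below 10.87: 0. Equal to 10.87: 1.
PR = (0 + 0.5·1)/6 × 100 = 8.3

8.3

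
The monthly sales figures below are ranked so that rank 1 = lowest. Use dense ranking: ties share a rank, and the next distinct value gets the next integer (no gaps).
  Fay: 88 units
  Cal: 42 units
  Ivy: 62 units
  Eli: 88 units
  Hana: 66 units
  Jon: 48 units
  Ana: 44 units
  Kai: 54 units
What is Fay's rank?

Sorted (ascending): 42, 44, 48, 54, 62, 66, 88, 88
The 2 values of 88 share dense rank 7.
Remaining distinct values take the next consecutive integers.
Fay has value 88 units → rank 7.

7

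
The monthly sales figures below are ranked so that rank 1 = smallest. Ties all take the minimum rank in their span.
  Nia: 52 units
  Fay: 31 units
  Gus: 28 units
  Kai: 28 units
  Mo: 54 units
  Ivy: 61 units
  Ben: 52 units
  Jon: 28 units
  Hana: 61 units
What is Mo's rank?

7

Sorted (ascending): 28, 28, 28, 31, 52, 52, 54, 61, 61
The 3 values of 28 occupy positions 1–3 → each gets rank 1.
The 2 values of 52 occupy positions 5–6 → each gets rank 5.
The 2 values of 61 occupy positions 8–9 → each gets rank 8.
Mo has value 54 units → rank 7.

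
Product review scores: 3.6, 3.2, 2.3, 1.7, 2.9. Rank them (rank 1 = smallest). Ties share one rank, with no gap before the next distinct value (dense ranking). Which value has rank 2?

Sorted (ascending): 1.7, 2.3, 2.9, 3.2, 3.6
No ties — each value takes its position as its rank.
Rank 2 → value 2.3.

2.3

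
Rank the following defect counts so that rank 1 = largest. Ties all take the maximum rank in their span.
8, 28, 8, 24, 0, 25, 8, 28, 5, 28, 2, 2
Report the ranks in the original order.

8, 3, 8, 5, 12, 4, 8, 3, 9, 3, 11, 11

Sorted (descending): 28, 28, 28, 25, 24, 8, 8, 8, 5, 2, 2, 0
The 3 values of 28 occupy positions 1–3 → each gets rank 3.
The 3 values of 8 occupy positions 6–8 → each gets rank 8.
The 2 values of 2 occupy positions 10–11 → each gets rank 11.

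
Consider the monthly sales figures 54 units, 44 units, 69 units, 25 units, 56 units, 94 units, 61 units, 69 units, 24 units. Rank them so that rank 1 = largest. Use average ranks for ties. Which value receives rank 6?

54

Sorted (descending): 94, 69, 69, 61, 56, 54, 44, 25, 24
The 2 values of 69 occupy positions 2–3 → average rank (2+3)/2 = 2.5.
Rank 6 → value 54.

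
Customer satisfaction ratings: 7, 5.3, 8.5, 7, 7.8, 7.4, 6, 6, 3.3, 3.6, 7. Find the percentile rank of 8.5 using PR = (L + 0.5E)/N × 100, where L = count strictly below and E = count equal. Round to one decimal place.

95.5

N = 11.
Strictly below 8.5: 10. Equal to 8.5: 1.
PR = (10 + 0.5·1)/11 × 100 = 95.5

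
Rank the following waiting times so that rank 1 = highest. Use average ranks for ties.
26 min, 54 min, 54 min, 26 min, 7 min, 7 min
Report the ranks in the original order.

3.5, 1.5, 1.5, 3.5, 5.5, 5.5

Sorted (descending): 54, 54, 26, 26, 7, 7
The 2 values of 54 occupy positions 1–2 → average rank (1+2)/2 = 1.5.
The 2 values of 26 occupy positions 3–4 → average rank (3+4)/2 = 3.5.
The 2 values of 7 occupy positions 5–6 → average rank (5+6)/2 = 5.5.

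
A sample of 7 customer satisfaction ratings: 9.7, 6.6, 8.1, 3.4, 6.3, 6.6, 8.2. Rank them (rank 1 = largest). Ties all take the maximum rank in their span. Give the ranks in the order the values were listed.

1, 5, 3, 7, 6, 5, 2

Sorted (descending): 9.7, 8.2, 8.1, 6.6, 6.6, 6.3, 3.4
The 2 values of 6.6 occupy positions 4–5 → each gets rank 5.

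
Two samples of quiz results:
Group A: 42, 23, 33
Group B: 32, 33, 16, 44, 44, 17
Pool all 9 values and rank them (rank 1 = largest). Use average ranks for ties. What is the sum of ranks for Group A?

14.5

Sorted (descending): 44, 44, 42, 33, 33, 32, 23, 17, 16
The 2 values of 44 occupy positions 1–2 → average rank (1+2)/2 = 1.5.
The 2 values of 33 occupy positions 4–5 → average rank (4+5)/2 = 4.5.
Group A values → pooled ranks: 42→3, 23→7, 33→4.5
Rank sum = 3 + 7 + 4.5 = 14.5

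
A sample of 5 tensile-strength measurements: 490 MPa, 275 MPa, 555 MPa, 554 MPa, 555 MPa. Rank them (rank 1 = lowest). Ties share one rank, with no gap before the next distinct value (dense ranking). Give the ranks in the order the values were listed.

Sorted (ascending): 275, 490, 554, 555, 555
The 2 values of 555 share dense rank 4.
Remaining distinct values take the next consecutive integers.

2, 1, 4, 3, 4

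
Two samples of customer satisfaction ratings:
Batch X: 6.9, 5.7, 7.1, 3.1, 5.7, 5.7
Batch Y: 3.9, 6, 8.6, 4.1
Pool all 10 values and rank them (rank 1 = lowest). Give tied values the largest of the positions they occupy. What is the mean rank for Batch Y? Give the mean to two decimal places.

5.50

Sorted (ascending): 3.1, 3.9, 4.1, 5.7, 5.7, 5.7, 6, 6.9, 7.1, 8.6
The 3 values of 5.7 occupy positions 4–6 → each gets rank 6.
Batch Y values → pooled ranks: 3.9→2, 6→7, 8.6→10, 4.1→3
Mean rank = (2 + 7 + 10 + 3) / 4 = 5.50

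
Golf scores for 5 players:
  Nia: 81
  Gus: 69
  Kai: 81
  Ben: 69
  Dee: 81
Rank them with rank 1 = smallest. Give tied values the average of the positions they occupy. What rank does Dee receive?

Sorted (ascending): 69, 69, 81, 81, 81
The 2 values of 69 occupy positions 1–2 → average rank (1+2)/2 = 1.5.
The 3 values of 81 occupy positions 3–5 → average rank 4.
Dee has value 81 → rank 4.

4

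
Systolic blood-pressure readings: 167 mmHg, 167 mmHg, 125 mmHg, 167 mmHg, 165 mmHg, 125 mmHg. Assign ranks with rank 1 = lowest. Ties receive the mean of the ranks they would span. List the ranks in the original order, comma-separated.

Sorted (ascending): 125, 125, 165, 167, 167, 167
The 2 values of 125 occupy positions 1–2 → average rank (1+2)/2 = 1.5.
The 3 values of 167 occupy positions 4–6 → average rank 5.

5, 5, 1.5, 5, 3, 1.5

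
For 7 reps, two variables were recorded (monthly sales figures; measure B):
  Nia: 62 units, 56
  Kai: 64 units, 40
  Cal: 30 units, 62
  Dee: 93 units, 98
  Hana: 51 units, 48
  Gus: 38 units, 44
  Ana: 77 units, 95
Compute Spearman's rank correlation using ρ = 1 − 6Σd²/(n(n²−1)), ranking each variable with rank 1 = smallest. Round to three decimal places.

0.429

Ranks of variable 1: 4, 5, 1, 7, 3, 2, 6
Ranks of variable 2: 4, 1, 5, 7, 3, 2, 6
d = r₁ − r₂: 0, 4, -4, 0, 0, 0, 0
d²: 0, 16, 16, 0, 0, 0, 0; Σd² = 32
ρ = 1 − 6·32/(7·48) = 1 − 192/336 = 0.429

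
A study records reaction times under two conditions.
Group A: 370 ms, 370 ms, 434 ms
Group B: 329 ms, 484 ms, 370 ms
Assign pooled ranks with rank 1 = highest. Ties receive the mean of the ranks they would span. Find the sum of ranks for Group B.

11

Sorted (descending): 484, 434, 370, 370, 370, 329
The 3 values of 370 occupy positions 3–5 → average rank 4.
Group B values → pooled ranks: 329→6, 484→1, 370→4
Rank sum = 6 + 1 + 4 = 11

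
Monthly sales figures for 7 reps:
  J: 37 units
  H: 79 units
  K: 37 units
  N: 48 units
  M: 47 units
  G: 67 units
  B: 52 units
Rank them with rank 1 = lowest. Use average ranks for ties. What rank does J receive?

Sorted (ascending): 37, 37, 47, 48, 52, 67, 79
The 2 values of 37 occupy positions 1–2 → average rank (1+2)/2 = 1.5.
J has value 37 units → rank 1.5.

1.5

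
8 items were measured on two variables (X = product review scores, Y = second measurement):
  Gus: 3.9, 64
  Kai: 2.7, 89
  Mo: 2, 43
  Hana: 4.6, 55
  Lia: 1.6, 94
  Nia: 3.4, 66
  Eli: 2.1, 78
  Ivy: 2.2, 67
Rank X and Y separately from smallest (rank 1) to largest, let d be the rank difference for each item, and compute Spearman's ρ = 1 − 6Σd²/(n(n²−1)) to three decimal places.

-0.429

Ranks of variable 1: 7, 5, 2, 8, 1, 6, 3, 4
Ranks of variable 2: 3, 7, 1, 2, 8, 4, 6, 5
d = r₁ − r₂: 4, -2, 1, 6, -7, 2, -3, -1
d²: 16, 4, 1, 36, 49, 4, 9, 1; Σd² = 120
ρ = 1 − 6·120/(8·63) = 1 − 720/504 = -0.429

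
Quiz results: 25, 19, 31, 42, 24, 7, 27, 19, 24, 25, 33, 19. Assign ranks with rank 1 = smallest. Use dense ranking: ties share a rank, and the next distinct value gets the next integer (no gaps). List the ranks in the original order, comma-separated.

4, 2, 6, 8, 3, 1, 5, 2, 3, 4, 7, 2

Sorted (ascending): 7, 19, 19, 19, 24, 24, 25, 25, 27, 31, 33, 42
The 3 values of 19 share dense rank 2.
The 2 values of 24 share dense rank 3.
The 2 values of 25 share dense rank 4.
Remaining distinct values take the next consecutive integers.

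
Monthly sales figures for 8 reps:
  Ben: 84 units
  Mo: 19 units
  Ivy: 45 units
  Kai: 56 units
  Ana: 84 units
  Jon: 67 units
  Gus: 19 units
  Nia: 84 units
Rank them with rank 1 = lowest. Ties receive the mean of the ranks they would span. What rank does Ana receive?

7

Sorted (ascending): 19, 19, 45, 56, 67, 84, 84, 84
The 2 values of 19 occupy positions 1–2 → average rank (1+2)/2 = 1.5.
The 3 values of 84 occupy positions 6–8 → average rank 7.
Ana has value 84 units → rank 7.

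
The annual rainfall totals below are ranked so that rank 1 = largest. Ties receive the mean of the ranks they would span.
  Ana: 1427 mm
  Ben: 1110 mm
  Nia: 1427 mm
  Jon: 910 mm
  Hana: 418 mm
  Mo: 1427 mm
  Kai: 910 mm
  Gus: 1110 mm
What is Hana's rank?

8

Sorted (descending): 1427, 1427, 1427, 1110, 1110, 910, 910, 418
The 3 values of 1427 occupy positions 1–3 → average rank 2.
The 2 values of 1110 occupy positions 4–5 → average rank (4+5)/2 = 4.5.
The 2 values of 910 occupy positions 6–7 → average rank (6+7)/2 = 6.5.
Hana has value 418 mm → rank 8.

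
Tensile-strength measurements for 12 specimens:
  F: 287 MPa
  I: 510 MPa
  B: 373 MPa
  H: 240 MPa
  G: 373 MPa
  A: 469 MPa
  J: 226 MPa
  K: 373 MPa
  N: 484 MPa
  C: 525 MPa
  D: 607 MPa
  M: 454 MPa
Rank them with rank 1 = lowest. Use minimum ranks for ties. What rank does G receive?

Sorted (ascending): 226, 240, 287, 373, 373, 373, 454, 469, 484, 510, 525, 607
The 3 values of 373 occupy positions 4–6 → each gets rank 4.
G has value 373 MPa → rank 4.

4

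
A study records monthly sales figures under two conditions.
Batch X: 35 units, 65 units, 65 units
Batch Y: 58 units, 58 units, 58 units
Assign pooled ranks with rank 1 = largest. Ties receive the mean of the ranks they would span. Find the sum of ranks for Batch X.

9

Sorted (descending): 65, 65, 58, 58, 58, 35
The 2 values of 65 occupy positions 1–2 → average rank (1+2)/2 = 1.5.
The 3 values of 58 occupy positions 3–5 → average rank 4.
Batch X values → pooled ranks: 35→6, 65→1.5, 65→1.5
Rank sum = 6 + 1.5 + 1.5 = 9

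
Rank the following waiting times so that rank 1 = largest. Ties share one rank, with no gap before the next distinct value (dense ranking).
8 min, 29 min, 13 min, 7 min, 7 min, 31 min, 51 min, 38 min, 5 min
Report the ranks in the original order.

Sorted (descending): 51, 38, 31, 29, 13, 8, 7, 7, 5
The 2 values of 7 share dense rank 7.
Remaining distinct values take the next consecutive integers.

6, 4, 5, 7, 7, 3, 1, 2, 8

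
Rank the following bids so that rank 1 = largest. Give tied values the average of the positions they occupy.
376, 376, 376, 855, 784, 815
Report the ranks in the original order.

Sorted (descending): 855, 815, 784, 376, 376, 376
The 3 values of 376 occupy positions 4–6 → average rank 5.

5, 5, 5, 1, 3, 2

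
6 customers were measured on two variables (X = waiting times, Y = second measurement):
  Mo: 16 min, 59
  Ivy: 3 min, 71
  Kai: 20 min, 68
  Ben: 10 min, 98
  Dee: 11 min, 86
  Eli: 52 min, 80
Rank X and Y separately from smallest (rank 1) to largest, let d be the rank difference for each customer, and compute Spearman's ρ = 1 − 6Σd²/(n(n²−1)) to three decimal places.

Ranks of variable 1: 4, 1, 5, 2, 3, 6
Ranks of variable 2: 1, 3, 2, 6, 5, 4
d = r₁ − r₂: 3, -2, 3, -4, -2, 2
d²: 9, 4, 9, 16, 4, 4; Σd² = 46
ρ = 1 − 6·46/(6·35) = 1 − 276/210 = -0.314

-0.314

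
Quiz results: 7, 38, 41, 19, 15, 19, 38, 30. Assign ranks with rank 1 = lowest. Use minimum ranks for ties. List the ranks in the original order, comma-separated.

1, 6, 8, 3, 2, 3, 6, 5

Sorted (ascending): 7, 15, 19, 19, 30, 38, 38, 41
The 2 values of 19 occupy positions 3–4 → each gets rank 3.
The 2 values of 38 occupy positions 6–7 → each gets rank 6.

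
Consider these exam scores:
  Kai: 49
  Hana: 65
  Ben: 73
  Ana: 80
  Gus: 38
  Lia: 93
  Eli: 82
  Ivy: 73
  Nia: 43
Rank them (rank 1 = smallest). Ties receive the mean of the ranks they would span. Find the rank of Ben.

Sorted (ascending): 38, 43, 49, 65, 73, 73, 80, 82, 93
The 2 values of 73 occupy positions 5–6 → average rank (5+6)/2 = 5.5.
Ben has value 73 → rank 5.5.

5.5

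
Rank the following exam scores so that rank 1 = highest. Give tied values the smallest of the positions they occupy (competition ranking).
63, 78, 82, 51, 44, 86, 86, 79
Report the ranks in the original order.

6, 5, 3, 7, 8, 1, 1, 4

Sorted (descending): 86, 86, 82, 79, 78, 63, 51, 44
The 2 values of 86 occupy positions 1–2 → each gets rank 1.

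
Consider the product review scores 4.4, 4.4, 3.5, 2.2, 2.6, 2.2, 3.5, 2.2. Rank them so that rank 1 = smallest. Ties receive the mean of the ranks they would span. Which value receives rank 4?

2.6

Sorted (ascending): 2.2, 2.2, 2.2, 2.6, 3.5, 3.5, 4.4, 4.4
The 3 values of 2.2 occupy positions 1–3 → average rank 2.
The 2 values of 3.5 occupy positions 5–6 → average rank (5+6)/2 = 5.5.
The 2 values of 4.4 occupy positions 7–8 → average rank (7+8)/2 = 7.5.
Rank 4 → value 2.6.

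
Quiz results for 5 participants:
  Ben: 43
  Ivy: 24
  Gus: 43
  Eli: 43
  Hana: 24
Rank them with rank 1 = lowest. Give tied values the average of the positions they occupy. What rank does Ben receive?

Sorted (ascending): 24, 24, 43, 43, 43
The 2 values of 24 occupy positions 1–2 → average rank (1+2)/2 = 1.5.
The 3 values of 43 occupy positions 3–5 → average rank 4.
Ben has value 43 → rank 4.

4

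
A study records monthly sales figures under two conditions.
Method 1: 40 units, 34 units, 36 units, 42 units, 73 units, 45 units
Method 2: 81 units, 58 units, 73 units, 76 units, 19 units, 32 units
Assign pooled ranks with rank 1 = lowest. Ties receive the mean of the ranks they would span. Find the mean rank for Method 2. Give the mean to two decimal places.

7.25

Sorted (ascending): 19, 32, 34, 36, 40, 42, 45, 58, 73, 73, 76, 81
The 2 values of 73 occupy positions 9–10 → average rank (9+10)/2 = 9.5.
Method 2 values → pooled ranks: 81→12, 58→8, 73→9.5, 76→11, 19→1, 32→2
Mean rank = (12 + 8 + 9.5 + 11 + 1 + 2) / 6 = 7.25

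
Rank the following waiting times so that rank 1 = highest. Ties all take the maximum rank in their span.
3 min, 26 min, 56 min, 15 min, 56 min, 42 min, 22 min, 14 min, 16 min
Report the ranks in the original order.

Sorted (descending): 56, 56, 42, 26, 22, 16, 15, 14, 3
The 2 values of 56 occupy positions 1–2 → each gets rank 2.

9, 4, 2, 7, 2, 3, 5, 8, 6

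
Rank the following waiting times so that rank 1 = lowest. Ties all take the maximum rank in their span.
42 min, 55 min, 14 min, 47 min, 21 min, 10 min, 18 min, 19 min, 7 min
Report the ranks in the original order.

7, 9, 3, 8, 6, 2, 4, 5, 1

Sorted (ascending): 7, 10, 14, 18, 19, 21, 42, 47, 55
No ties — each value takes its position as its rank.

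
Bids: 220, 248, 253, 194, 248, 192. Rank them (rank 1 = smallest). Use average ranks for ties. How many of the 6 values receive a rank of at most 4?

Sorted (ascending): 192, 194, 220, 248, 248, 253
The 2 values of 248 occupy positions 4–5 → average rank (4+5)/2 = 4.5.
Ranks ≤ 4: {1, 2, 3} → 3 values.

3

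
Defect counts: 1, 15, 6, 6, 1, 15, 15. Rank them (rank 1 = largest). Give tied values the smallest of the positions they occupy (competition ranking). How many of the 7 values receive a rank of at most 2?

3

Sorted (descending): 15, 15, 15, 6, 6, 1, 1
The 3 values of 15 occupy positions 1–3 → each gets rank 1.
The 2 values of 6 occupy positions 4–5 → each gets rank 4.
The 2 values of 1 occupy positions 6–7 → each gets rank 6.
Ranks ≤ 2: {1, 1, 1} → 3 values.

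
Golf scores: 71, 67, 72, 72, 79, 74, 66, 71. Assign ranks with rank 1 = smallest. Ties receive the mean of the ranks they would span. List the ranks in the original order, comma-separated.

Sorted (ascending): 66, 67, 71, 71, 72, 72, 74, 79
The 2 values of 71 occupy positions 3–4 → average rank (3+4)/2 = 3.5.
The 2 values of 72 occupy positions 5–6 → average rank (5+6)/2 = 5.5.

3.5, 2, 5.5, 5.5, 8, 7, 1, 3.5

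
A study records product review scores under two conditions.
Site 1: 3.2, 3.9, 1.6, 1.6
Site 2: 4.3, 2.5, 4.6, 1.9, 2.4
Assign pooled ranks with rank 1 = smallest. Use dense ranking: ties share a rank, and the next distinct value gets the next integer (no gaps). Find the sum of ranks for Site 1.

13

Sorted (ascending): 1.6, 1.6, 1.9, 2.4, 2.5, 3.2, 3.9, 4.3, 4.6
The 2 values of 1.6 share dense rank 1.
Remaining distinct values take the next consecutive integers.
Site 1 values → pooled ranks: 3.2→5, 3.9→6, 1.6→1, 1.6→1
Rank sum = 5 + 6 + 1 + 1 = 13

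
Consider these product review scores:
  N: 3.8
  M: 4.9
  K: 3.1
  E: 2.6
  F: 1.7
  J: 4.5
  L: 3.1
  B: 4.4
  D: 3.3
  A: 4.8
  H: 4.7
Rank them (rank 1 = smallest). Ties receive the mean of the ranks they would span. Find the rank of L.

3.5

Sorted (ascending): 1.7, 2.6, 3.1, 3.1, 3.3, 3.8, 4.4, 4.5, 4.7, 4.8, 4.9
The 2 values of 3.1 occupy positions 3–4 → average rank (3+4)/2 = 3.5.
L has value 3.1 → rank 3.5.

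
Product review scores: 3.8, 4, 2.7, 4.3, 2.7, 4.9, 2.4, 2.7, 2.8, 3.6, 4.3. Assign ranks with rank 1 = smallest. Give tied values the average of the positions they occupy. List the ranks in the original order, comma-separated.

7, 8, 3, 9.5, 3, 11, 1, 3, 5, 6, 9.5

Sorted (ascending): 2.4, 2.7, 2.7, 2.7, 2.8, 3.6, 3.8, 4, 4.3, 4.3, 4.9
The 3 values of 2.7 occupy positions 2–4 → average rank 3.
The 2 values of 4.3 occupy positions 9–10 → average rank (9+10)/2 = 9.5.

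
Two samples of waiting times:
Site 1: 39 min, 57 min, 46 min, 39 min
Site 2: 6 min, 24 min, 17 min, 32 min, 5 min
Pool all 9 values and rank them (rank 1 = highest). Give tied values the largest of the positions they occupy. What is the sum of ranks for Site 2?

Sorted (descending): 57, 46, 39, 39, 32, 24, 17, 6, 5
The 2 values of 39 occupy positions 3–4 → each gets rank 4.
Site 2 values → pooled ranks: 6→8, 24→6, 17→7, 32→5, 5→9
Rank sum = 8 + 6 + 7 + 5 + 9 = 35

35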